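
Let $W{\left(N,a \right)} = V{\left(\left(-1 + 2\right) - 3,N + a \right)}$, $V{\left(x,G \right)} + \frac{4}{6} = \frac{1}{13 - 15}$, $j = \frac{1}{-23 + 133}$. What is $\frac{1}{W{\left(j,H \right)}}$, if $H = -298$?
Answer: $- \frac{6}{7} \approx -0.85714$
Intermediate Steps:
$j = \frac{1}{110} \approx 0.0090909$
$V{\left(x,G \right)} = - \frac{7}{6}$ ($V{\left(x,G \right)} = - \frac{2}{3} + \frac{1}{13 - 15} = - \frac{2}{3} + \frac{1}{-2} = - \frac{2}{3} - \frac{1}{2} = - \frac{7}{6}$)
$W{\left(N,a \right)} = - \frac{7}{6}$
$\frac{1}{W{\left(j,H \right)}} = \frac{1}{- \frac{7}{6}} = - \frac{6}{7}$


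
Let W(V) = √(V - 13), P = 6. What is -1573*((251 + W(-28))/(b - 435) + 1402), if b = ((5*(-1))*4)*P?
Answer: -1223572207/555 + 1573*I*√41/555 ≈ -2.2046e+6 + 18.148*I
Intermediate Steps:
W(V) = √(-13 + V)
b = -120 (b = ((5*(-1))*4)*6 = -5*4*6 = -20*6 = -120)
-1573*((251 + W(-28))/(b - 435) + 1402) = -1573*((251 + √(-13 - 28))/(-120 - 435) + 1402) = -1573*((251 + √(-41))/(-555) + 1402) = -1573*((251 + I*√41)*(-1/555) + 1402) = -1573*((-251/555 - I*√41/555) + 1402) = -1573*(777859/555 - I*√41/555) = -1223572207/555 + 1573*I*√41/555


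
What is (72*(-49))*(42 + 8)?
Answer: -176400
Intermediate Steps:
(72*(-49))*(42 + 8) = -3528*50 = -176400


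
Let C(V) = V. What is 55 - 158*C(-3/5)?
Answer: 749/5 ≈ 149.80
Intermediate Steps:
55 - 158*C(-3/5) = 55 - (-474)/5 = 55 - 158*(-⅗) = 55 + 474/5 = 749/5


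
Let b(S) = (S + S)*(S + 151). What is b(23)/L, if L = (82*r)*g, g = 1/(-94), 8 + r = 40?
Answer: -94047/328 ≈ -286.73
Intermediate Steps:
r = 32 (r = -8 + 40 = 32)
b(S) = 2*S*(151 + S) (b(S) = (2*S)*(151 + S) = 2*S*(151 + S))
g = -1/94 ≈ -0.010638
L = -1312/47 (L = (82*32)*(-1/94) = 2624*(-1/94) = -1312/47 ≈ -27.915)
b(23)/L = (2*23*(151 + 23))/(-1312/47) = (2*23*174)*(-47/1312) = 8004*(-47/1312) = -94047/328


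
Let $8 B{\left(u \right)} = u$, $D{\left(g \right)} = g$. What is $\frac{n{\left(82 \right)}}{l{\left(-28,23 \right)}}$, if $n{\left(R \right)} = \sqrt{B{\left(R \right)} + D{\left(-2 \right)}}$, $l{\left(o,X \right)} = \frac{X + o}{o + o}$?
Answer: $\frac{28 \sqrt{33}}{5} \approx 32.17$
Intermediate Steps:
$B{\left(u \right)} = \frac{u}{8}$
$l{\left(o,X \right)} = \frac{X + o}{2 o}$
$n{\left(R \right)} = \sqrt{-2 + \frac{R}{8}}$ ($n{\left(R \right)} = \sqrt{\frac{R}{8} - 2} = \sqrt{-2 + \frac{R}{8}}$)
$\frac{n{\left(82 \right)}}{l{\left(-28,23 \right)}} = \frac{\frac{1}{4} \sqrt{-32 + 2 \cdot 82}}{\frac{1}{2} \frac{1}{-28} \left(23 - 28\right)} = \frac{\frac{1}{4} \sqrt{-32 + 164}}{\frac{1}{2} \left(- \frac{1}{28}\right) \left(-5\right)} = \frac{\frac{1}{4} \sqrt{132}}{\frac{5}{56}} = \frac{2 \sqrt{33}}{4} \cdot \frac{56}{5} = \frac{\sqrt{33}}{2} \cdot \frac{56}{5} = \frac{28 \sqrt{33}}{5}$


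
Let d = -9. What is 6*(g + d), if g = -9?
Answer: -108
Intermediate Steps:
6*(g + d) = 6*(-9 - 9) = 6*(-18) = -108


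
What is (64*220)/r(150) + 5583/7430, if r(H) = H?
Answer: 2109037/22290 ≈ 94.618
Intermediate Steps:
(64*220)/r(150) + 5583/7430 = (64*220)/150 + 5583/7430 = 14080*(1/150) + 5583*(1/7430) = 1408/15 + 5583/7430 = 2109037/22290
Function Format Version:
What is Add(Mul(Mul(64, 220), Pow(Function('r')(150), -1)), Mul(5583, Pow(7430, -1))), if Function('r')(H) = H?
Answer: Rational(2109037, 22290) ≈ 94.618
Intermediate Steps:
Add(Mul(Mul(64, 220), Pow(Function('r')(150), -1)), Mul(5583, Pow(7430, -1))) = Add(Mul(Mul(64, 220), Pow(150, -1)), Mul(5583, Pow(7430, -1))) = Add(Mul(14080, Rational(1, 150)), Mul(5583, Rational(1, 7430))) = Add(Rational(1408, 15), Rational(5583, 7430)) = Rational(2109037, 22290)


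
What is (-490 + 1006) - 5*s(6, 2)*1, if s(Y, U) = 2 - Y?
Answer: 536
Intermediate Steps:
(-490 + 1006) - 5*s(6, 2)*1 = (-490 + 1006) - 5*(2 - 1*6)*1 = 516 - 5*(2 - 6)*1 = 516 - 5*(-4)*1 = 516 + 20*1 = 516 + 20 = 536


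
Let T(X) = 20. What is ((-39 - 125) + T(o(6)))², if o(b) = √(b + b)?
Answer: 20736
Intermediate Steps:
o(b) = √2*√b (o(b) = √(2*b) = √2*√b)
((-39 - 125) + T(o(6)))² = ((-39 - 125) + 20)² = (-164 + 20)² = (-144)² = 20736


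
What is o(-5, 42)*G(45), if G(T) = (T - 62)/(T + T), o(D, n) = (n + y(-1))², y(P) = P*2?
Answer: -2720/9 ≈ -302.22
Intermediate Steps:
y(P) = 2*P
o(D, n) = (-2 + n)² (o(D, n) = (n + 2*(-1))² = (n - 2)² = (-2 + n)²)
G(T) = (-62 + T)/(2*T) (G(T) = (-62 + T)/((2*T)) = (-62 + T)*(1/(2*T)) = (-62 + T)/(2*T))
o(-5, 42)*G(45) = (-2 + 42)²*((½)*(-62 + 45)/45) = 40²*((½)*(1/45)*(-17)) = 1600*(-17/90) = -2720/9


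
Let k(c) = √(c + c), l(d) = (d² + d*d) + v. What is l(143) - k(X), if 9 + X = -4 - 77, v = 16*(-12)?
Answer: 40706 - 6*I*√5 ≈ 40706.0 - 13.416*I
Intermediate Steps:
v = -192
X = -90 (X = -9 + (-4 - 77) = -9 - 81 = -90)
l(d) = -192 + 2*d² (l(d) = (d² + d*d) - 192 = (d² + d²) - 192 = 2*d² - 192 = -192 + 2*d²)
k(c) = √2*√c (k(c) = √(2*c) = √2*√c)
l(143) - k(X) = (-192 + 2*143²) - √2*√(-90) = (-192 + 2*20449) - √2*3*I*√10 = (-192 + 40898) - 6*I*√5 = 40706 - 6*I*√5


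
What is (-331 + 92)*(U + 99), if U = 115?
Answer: -51146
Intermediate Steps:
(-331 + 92)*(U + 99) = (-331 + 92)*(115 + 99) = -239*214 = -51146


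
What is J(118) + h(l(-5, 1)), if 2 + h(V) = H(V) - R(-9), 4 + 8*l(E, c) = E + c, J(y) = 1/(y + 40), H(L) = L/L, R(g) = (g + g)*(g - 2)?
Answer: -31441/158 ≈ -198.99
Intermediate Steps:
R(g) = 2*g*(-2 + g) (R(g) = (2*g)*(-2 + g) = 2*g*(-2 + g))
H(L) = 1
J(y) = 1/(40 + y)
l(E, c) = -1/2 + E/8 + c/8 (l(E, c) = -1/2 + (E + c)/8 = -1/2 + (E/8 + c/8) = -1/2 + E/8 + c/8)
h(V) = -199 (h(V) = -2 + (1 - 2*(-9)*(-2 - 9)) = -2 + (1 - 2*(-9)*(-11)) = -2 + (1 - 1*198) = -2 + (1 - 198) = -2 - 197 = -199)
J(118) + h(l(-5, 1)) = 1/(40 + 118) - 199 = 1/158 - 199 = -31441/158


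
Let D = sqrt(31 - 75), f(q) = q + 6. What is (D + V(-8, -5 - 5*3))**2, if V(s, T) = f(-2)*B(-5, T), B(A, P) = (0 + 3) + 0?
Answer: 100 + 48*I*sqrt(11) ≈ 100.0 + 159.2*I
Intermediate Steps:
f(q) = 6 + q
B(A, P) = 3 (B(A, P) = 3 + 0 = 3)
V(s, T) = 12 (V(s, T) = (6 - 2)*3 = 4*3 = 12)
D = 2*I*sqrt(11) (D = sqrt(-44) = 2*I*sqrt(11) ≈ 6.6332*I)
(D + V(-8, -5 - 5*3))**2 = (2*I*sqrt(11) + 12)**2 = (12 + 2*I*sqrt(11))**2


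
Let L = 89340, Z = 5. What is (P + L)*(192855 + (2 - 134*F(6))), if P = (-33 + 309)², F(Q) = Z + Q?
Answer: 31676948628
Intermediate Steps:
F(Q) = 5 + Q
P = 76176 (P = 276² = 76176)
(P + L)*(192855 + (2 - 134*F(6))) = (76176 + 89340)*(192855 + (2 - 134*(5 + 6))) = 165516*(192855 + (2 - 134*11)) = 165516*(192855 + (2 - 1474)) = 165516*(192855 - 1472) = 165516*191383 = 31676948628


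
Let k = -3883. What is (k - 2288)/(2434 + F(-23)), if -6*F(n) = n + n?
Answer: -18513/7325 ≈ -2.5274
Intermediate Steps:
F(n) = -n/3 (F(n) = -(n + n)/6 = -n/3)
(k - 2288)/(2434 + F(-23)) = (-3883 - 2288)/(2434 - 1/3*(-23)) = -6171/(2434 + 23/3) = -6171/7325/3 = -6171*3/7325 = -18513/7325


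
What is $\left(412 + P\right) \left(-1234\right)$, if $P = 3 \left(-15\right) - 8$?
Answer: $-443006$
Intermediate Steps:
$P = -53$ ($P = -45 - 8 = -53$)
$\left(412 + P\right) \left(-1234\right) = \left(412 - 53\right) \left(-1234\right) = 359 \left(-1234\right) = -443006$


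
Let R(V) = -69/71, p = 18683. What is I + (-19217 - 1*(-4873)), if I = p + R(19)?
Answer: 308000/71 ≈ 4338.0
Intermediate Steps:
R(V) = -69/71 (R(V) = -69*1/71 = -69/71)
I = 1326424/71 (I = 18683 - 69/71 = 1326424/71 ≈ 18682.)
I + (-19217 - 1*(-4873)) = 1326424/71 + (-19217 - 1*(-4873)) = 1326424/71 + (-19217 + 4873) = 1326424/71 - 14344 = 308000/71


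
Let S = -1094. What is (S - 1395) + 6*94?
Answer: -1925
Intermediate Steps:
(S - 1395) + 6*94 = (-1094 - 1395) + 6*94 = -2489 + 564 = -1925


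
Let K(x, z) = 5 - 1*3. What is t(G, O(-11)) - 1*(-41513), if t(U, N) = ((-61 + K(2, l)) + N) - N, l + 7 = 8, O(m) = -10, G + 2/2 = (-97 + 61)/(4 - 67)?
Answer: 41454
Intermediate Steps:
G = -3/7 (G = -1 + (-97 + 61)/(4 - 67) = -1 - 36/(-63) = -1 - 36*(-1/63) = -1 + 4/7 = -3/7 ≈ -0.42857)
l = 1 (l = -7 + 8 = 1)
K(x, z) = 2 (K(x, z) = 5 - 3 = 2)
t(U, N) = -59 (t(U, N) = ((-61 + 2) + N) - N = (-59 + N) - N = -59)
t(G, O(-11)) - 1*(-41513) = -59 - 1*(-41513) = -59 + 41513 = 41454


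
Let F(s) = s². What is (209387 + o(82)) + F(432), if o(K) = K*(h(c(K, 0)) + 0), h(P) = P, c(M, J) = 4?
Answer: 396339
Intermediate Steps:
o(K) = 4*K (o(K) = K*(4 + 0) = K*4 = 4*K)
(209387 + o(82)) + F(432) = (209387 + 4*82) + 432² = (209387 + 328) + 186624 = 209715 + 186624 = 396339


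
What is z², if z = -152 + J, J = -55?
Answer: 42849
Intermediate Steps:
z = -207 (z = -152 - 55 = -207)
z² = (-207)² = 42849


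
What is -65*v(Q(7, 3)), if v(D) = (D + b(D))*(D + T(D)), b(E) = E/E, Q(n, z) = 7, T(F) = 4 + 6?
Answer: -8840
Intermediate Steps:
T(F) = 10
b(E) = 1
v(D) = (1 + D)*(10 + D) (v(D) = (D + 1)*(D + 10) = (1 + D)*(10 + D))
-65*v(Q(7, 3)) = -65*(10 + 7**2 + 11*7) = -65*(10 + 49 + 77) = -65*136 = -8840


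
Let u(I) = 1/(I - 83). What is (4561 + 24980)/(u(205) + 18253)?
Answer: 1201334/742289 ≈ 1.6184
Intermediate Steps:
u(I) = 1/(-83 + I)
(4561 + 24980)/(u(205) + 18253) = (4561 + 24980)/(1/(-83 + 205) + 18253) = 29541/(1/122 + 18253) = 29541/(2226867/122) = 29541*(122/2226867) = 1201334/742289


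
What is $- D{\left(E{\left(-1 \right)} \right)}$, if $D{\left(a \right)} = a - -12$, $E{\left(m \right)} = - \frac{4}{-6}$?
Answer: $- \frac{38}{3} \approx -12.667$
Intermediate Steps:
$E{\left(m \right)} = \frac{2}{3}$ ($E{\left(m \right)} = \left(-4\right) \left(- \frac{1}{6}\right) = \frac{2}{3}$)
$D{\left(a \right)} = 12 + a$ ($D{\left(a \right)} = a + 12 = 12 + a$)
$- D{\left(E{\left(-1 \right)} \right)} = - (12 + \frac{2}{3}) = \left(-1\right) \frac{38}{3} = - \frac{38}{3}$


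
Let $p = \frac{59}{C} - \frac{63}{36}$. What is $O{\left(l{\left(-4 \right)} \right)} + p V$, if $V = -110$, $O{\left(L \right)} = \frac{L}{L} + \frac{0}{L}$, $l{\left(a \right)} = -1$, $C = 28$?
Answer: $- \frac{268}{7} \approx -38.286$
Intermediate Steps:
$O{\left(L \right)} = 1$ ($O{\left(L \right)} = 1 + 0 = 1$)
$p = \frac{5}{14}$ ($p = \frac{59}{28} - \frac{63}{36} = 59 \cdot \frac{1}{28} - \frac{7}{4} = \frac{59}{28} - \frac{7}{4} = \frac{5}{14} \approx 0.35714$)
$O{\left(l{\left(-4 \right)} \right)} + p V = 1 + \frac{5}{14} \left(-110\right) = 1 - \frac{275}{7} = - \frac{268}{7}$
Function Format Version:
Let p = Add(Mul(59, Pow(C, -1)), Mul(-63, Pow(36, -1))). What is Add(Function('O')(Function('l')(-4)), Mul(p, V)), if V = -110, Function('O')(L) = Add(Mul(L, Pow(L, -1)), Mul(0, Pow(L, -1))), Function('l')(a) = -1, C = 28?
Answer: Rational(-268, 7) ≈ -38.286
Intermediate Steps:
Function('O')(L) = 1 (Function('O')(L) = Add(1, 0) = 1)
p = Rational(5, 14) (p = Add(Mul(59, Pow(28, -1)), Mul(-63, Pow(36, -1))) = Add(Mul(59, Rational(1, 28)), Mul(-63, Rational(1, 36))) = Add(Rational(59, 28), Rational(-7, 4)) = Rational(5, 14) ≈ 0.35714)
Add(Function('O')(Function('l')(-4)), Mul(p, V)) = Add(1, Mul(Rational(5, 14), -110)) = Add(1, Rational(-275, 7)) = Rational(-268, 7)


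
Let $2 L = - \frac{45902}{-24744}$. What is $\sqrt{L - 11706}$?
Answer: $\frac{i \sqrt{1791653116218}}{12372} \approx 108.19 i$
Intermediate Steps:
$L = \frac{22951}{24744}$ ($L = \frac{\left(-45902\right) \frac{1}{-24744}}{2} = \frac{\left(-45902\right) \left(- \frac{1}{24744}\right)}{2} = \frac{1}{2} \cdot \frac{22951}{12372} = \frac{22951}{24744} \approx 0.92754$)
$\sqrt{L - 11706} = \sqrt{\frac{22951}{24744} - 11706} = \sqrt{- \frac{289630313}{24744}} = \frac{i \sqrt{1791653116218}}{12372}$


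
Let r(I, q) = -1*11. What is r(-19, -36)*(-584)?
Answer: 6424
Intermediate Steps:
r(I, q) = -11
r(-19, -36)*(-584) = -11*(-584) = 6424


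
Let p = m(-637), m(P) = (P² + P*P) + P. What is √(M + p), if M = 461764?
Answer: √1272665 ≈ 1128.1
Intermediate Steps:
m(P) = P + 2*P² (m(P) = (P² + P²) + P = 2*P² + P = P + 2*P²)
p = 810901 (p = -637*(1 + 2*(-637)) = -637*(1 - 1274) = -637*(-1273) = 810901)
√(M + p) = √(461764 + 810901) = √1272665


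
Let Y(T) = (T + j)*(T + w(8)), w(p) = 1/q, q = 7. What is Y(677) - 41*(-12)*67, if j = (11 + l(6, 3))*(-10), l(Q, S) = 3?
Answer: 2776128/7 ≈ 3.9659e+5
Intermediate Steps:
w(p) = ⅐ (w(p) = 1/7 = ⅐)
j = -140 (j = (11 + 3)*(-10) = 14*(-10) = -140)
Y(T) = (-140 + T)*(⅐ + T) (Y(T) = (T - 140)*(T + ⅐) = (-140 + T)*(⅐ + T))
Y(677) - 41*(-12)*67 = (-20 + 677² - 979/7*677) - 41*(-12)*67 = (-20 + 458329 - 662783/7) - (-492)*67 = 2545380/7 - 1*(-32964) = 2545380/7 + 32964 = 2776128/7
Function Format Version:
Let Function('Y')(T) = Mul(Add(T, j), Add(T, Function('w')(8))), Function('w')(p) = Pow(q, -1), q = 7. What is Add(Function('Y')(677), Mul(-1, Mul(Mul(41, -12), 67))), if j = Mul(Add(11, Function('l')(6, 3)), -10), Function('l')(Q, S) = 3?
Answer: Rational(2776128, 7) ≈ 3.9659e+5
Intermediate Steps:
Function('w')(p) = Rational(1, 7) (Function('w')(p) = Pow(7, -1) = Rational(1, 7))
j = -140 (j = Mul(Add(11, 3), -10) = Mul(14, -10) = -140)
Function('Y')(T) = Mul(Add(-140, T), Add(Rational(1, 7), T)) (Function('Y')(T) = Mul(Add(T, -140), Add(T, Rational(1, 7))) = Mul(Add(-140, T), Add(Rational(1, 7), T)))
Add(Function('Y')(677), Mul(-1, Mul(Mul(41, -12), 67))) = Add(Add(-20, Pow(677, 2), Mul(Rational(-979, 7), 677)), Mul(-1, Mul(Mul(41, -12), 67))) = Add(Add(-20, 458329, Rational(-662783, 7)), Mul(-1, Mul(-492, 67))) = Add(Rational(2545380, 7), Mul(-1, -32964)) = Add(Rational(2545380, 7), 32964) = Rational(2776128, 7)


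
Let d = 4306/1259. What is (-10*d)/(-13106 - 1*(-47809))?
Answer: -43060/43691077 ≈ -0.00098556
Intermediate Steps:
d = 4306/1259 (d = 4306*(1/1259) = 4306/1259 ≈ 3.4202)
(-10*d)/(-13106 - 1*(-47809)) = (-10*4306/1259)/(-13106 - 1*(-47809)) = -43060/(1259*(-13106 + 47809)) = -43060/1259/34703 = -43060/1259*1/34703 = -43060/43691077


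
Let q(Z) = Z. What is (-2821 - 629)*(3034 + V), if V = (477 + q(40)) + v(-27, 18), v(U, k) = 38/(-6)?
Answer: -12229100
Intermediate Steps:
v(U, k) = -19/3 (v(U, k) = 38*(-⅙) = -19/3)
V = 1532/3 (V = (477 + 40) - 19/3 = 517 - 19/3 = 1532/3 ≈ 510.67)
(-2821 - 629)*(3034 + V) = (-2821 - 629)*(3034 + 1532/3) = -3450*10634/3 = -12229100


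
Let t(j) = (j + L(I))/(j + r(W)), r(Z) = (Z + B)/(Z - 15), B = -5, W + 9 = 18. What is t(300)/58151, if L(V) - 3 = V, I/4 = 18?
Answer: 1125/52219598 ≈ 2.1544e-5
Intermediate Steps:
W = 9 (W = -9 + 18 = 9)
I = 72 (I = 4*18 = 72)
L(V) = 3 + V
r(Z) = (-5 + Z)/(-15 + Z) (r(Z) = (Z - 5)/(Z - 15) = (-5 + Z)/(-15 + Z))
t(j) = (75 + j)/(-⅔ + j) (t(j) = (j + (3 + 72))/(j + (-5 + 9)/(-15 + 9)) = (j + 75)/(j + 4/(-6)) = (75 + j)/(j - ⅙*4) = (75 + j)/(j - ⅔) = (75 + j)/(-⅔ + j))
t(300)/58151 = (3*(75 + 300)/(-2 + 3*300))/58151 = (3*375/(-2 + 900))*(1/58151) = (3*375/898)*(1/58151) = (3*(1/898)*375)*(1/58151) = (1125/898)*(1/58151) = 1125/52219598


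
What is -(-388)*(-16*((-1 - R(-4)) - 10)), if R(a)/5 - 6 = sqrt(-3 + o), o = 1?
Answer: 254528 + 31040*I*sqrt(2) ≈ 2.5453e+5 + 43897.0*I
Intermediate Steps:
R(a) = 30 + 5*I*sqrt(2) (R(a) = 30 + 5*sqrt(-3 + 1) = 30 + 5*sqrt(-2) = 30 + 5*(I*sqrt(2)) = 30 + 5*I*sqrt(2))
-(-388)*(-16*((-1 - R(-4)) - 10)) = -(-388)*(-16*((-1 - (30 + 5*I*sqrt(2))) - 10)) = -(-388)*(-16*((-1 + (-30 - 5*I*sqrt(2))) - 10)) = -(-388)*(-16*((-31 - 5*I*sqrt(2)) - 10)) = -(-388)*(-16*(-41 - 5*I*sqrt(2))) = -(-388)*(656 + 80*I*sqrt(2)) = -(-254528 - 31040*I*sqrt(2)) = 254528 + 31040*I*sqrt(2)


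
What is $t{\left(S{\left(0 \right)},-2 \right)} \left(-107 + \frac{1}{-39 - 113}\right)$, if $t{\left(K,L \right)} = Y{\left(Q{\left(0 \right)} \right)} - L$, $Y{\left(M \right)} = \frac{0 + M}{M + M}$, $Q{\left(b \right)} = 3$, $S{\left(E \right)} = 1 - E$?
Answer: $- \frac{81325}{304} \approx -267.52$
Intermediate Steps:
$Y{\left(M \right)} = \frac{1}{2}$ ($Y{\left(M \right)} = \frac{M}{2 M} = M \frac{1}{2 M} = \frac{1}{2}$)
$t{\left(K,L \right)} = \frac{1}{2} - L$
$t{\left(S{\left(0 \right)},-2 \right)} \left(-107 + \frac{1}{-39 - 113}\right) = \left(\frac{1}{2} - -2\right) \left(-107 + \frac{1}{-39 - 113}\right) = \left(\frac{1}{2} + 2\right) \left(-107 + \frac{1}{-152}\right) = \frac{5 \left(-107 - \frac{1}{152}\right)}{2} = \frac{5}{2} \left(- \frac{16265}{152}\right) = - \frac{81325}{304}$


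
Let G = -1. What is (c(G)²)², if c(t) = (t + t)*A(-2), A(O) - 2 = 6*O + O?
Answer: 331776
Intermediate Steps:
A(O) = 2 + 7*O (A(O) = 2 + (6*O + O) = 2 + 7*O)
c(t) = -24*t (c(t) = (t + t)*(2 + 7*(-2)) = (2*t)*(2 - 14) = (2*t)*(-12) = -24*t)
(c(G)²)² = ((-24*(-1))²)² = (24²)² = 576² = 331776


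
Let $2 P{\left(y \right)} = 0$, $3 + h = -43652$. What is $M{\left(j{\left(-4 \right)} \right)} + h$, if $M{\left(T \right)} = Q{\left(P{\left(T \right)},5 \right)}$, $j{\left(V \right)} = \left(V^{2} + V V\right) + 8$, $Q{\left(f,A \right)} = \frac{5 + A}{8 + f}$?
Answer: $- \frac{174615}{4} \approx -43654.0$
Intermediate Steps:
$h = -43655$ ($h = -3 - 43652 = -43655$)
$P{\left(y \right)} = 0$ ($P{\left(y \right)} = \frac{1}{2} \cdot 0 = 0$)
$Q{\left(f,A \right)} = \frac{5 + A}{8 + f}$
$j{\left(V \right)} = 8 + 2 V^{2}$ ($j{\left(V \right)} = \left(V^{2} + V^{2}\right) + 8 = 2 V^{2} + 8 = 8 + 2 V^{2}$)
$M{\left(T \right)} = \frac{5}{4}$ ($M{\left(T \right)} = \frac{5 + 5}{8 + 0} = \frac{1}{8} \cdot 10 = \frac{5}{4}$)
$M{\left(j{\left(-4 \right)} \right)} + h = \frac{5}{4} - 43655 = - \frac{174615}{4}$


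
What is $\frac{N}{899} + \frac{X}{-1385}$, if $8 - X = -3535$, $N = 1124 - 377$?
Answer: $- \frac{2150562}{1245115} \approx -1.7272$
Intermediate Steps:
$N = 747$ ($N = 1124 - 377 = 747$)
$X = 3543$ ($X = 8 - -3535 = 8 + 3535 = 3543$)
$\frac{N}{899} + \frac{X}{-1385} = \frac{747}{899} + \frac{3543}{-1385} = 747 \cdot \frac{1}{899} + 3543 \left(- \frac{1}{1385}\right) = \frac{747}{899} - \frac{3543}{1385} = - \frac{2150562}{1245115}$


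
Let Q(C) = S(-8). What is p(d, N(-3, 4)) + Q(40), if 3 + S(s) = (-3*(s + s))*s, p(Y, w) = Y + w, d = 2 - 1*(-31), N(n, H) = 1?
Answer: -353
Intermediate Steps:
d = 33 (d = 2 + 31 = 33)
S(s) = -3 - 6*s² (S(s) = -3 + (-3*(s + s))*s = -3 + (-6*s)*s = -3 - 6*s²)
Q(C) = -387 (Q(C) = -3 - 6*(-8)² = -3 - 6*64 = -3 - 384 = -387)
p(d, N(-3, 4)) + Q(40) = (33 + 1) - 387 = 34 - 387 = -353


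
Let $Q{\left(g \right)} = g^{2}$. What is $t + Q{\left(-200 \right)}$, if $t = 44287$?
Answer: $84287$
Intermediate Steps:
$t + Q{\left(-200 \right)} = 44287 + \left(-200\right)^{2} = 44287 + 40000 = 84287$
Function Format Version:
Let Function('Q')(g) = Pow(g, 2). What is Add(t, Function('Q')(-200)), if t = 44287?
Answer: 84287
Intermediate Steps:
Add(t, Function('Q')(-200)) = Add(44287, Pow(-200, 2)) = Add(44287, 40000) = 84287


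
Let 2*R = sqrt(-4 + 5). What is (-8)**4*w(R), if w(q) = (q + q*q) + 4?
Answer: 19456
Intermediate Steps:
R = 1/2 (R = sqrt(-4 + 5)/2 = sqrt(1)/2 = (1/2)*1 = 1/2 ≈ 0.50000)
w(q) = 4 + q + q**2 (w(q) = (q + q**2) + 4 = 4 + q + q**2)
(-8)**4*w(R) = (-8)**4*(4 + 1/2 + (1/2)**2) = 4096*(4 + 1/2 + 1/4) = 4096*(19/4) = 19456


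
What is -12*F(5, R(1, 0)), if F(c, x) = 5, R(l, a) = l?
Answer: -60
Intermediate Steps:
-12*F(5, R(1, 0)) = -12*5 = -60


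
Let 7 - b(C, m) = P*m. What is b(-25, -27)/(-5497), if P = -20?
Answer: 533/5497 ≈ 0.096962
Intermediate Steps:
b(C, m) = 7 + 20*m (b(C, m) = 7 - (-20)*m = 7 + 20*m)
b(-25, -27)/(-5497) = (7 + 20*(-27))/(-5497) = -(7 - 540)/5497 = -1/5497*(-533) = 533/5497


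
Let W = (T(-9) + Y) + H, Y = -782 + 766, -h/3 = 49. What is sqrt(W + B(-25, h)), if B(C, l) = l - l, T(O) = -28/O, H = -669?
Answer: 19*I*sqrt(17)/3 ≈ 26.113*I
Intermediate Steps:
h = -147 (h = -3*49 = -147)
Y = -16
W = -6137/9 (W = (-28/(-9) - 16) - 669 = (-28*(-1/9) - 16) - 669 = (28/9 - 16) - 669 = -116/9 - 669 = -6137/9 ≈ -681.89)
B(C, l) = 0
sqrt(W + B(-25, h)) = sqrt(-6137/9 + 0) = sqrt(-6137/9) = 19*I*sqrt(17)/3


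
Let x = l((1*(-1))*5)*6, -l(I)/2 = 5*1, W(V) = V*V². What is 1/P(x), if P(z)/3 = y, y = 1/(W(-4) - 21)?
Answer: -85/3 ≈ -28.333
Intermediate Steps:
W(V) = V³
l(I) = -10
x = -60 (x = -10*6 = -60)
y = -1/85 (y = 1/((-4)³ - 21) = 1/(-64 - 21) = 1/(-85) = -1/85 ≈ -0.011765)
P(z) = -3/85 (P(z) = 3*(-1/85) = -3/85)
1/P(x) = 1/(-3/85) = -85/3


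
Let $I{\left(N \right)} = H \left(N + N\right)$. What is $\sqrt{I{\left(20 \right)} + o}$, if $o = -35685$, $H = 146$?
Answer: $i \sqrt{29845} \approx 172.76 i$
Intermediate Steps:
$I{\left(N \right)} = 292 N$ ($I{\left(N \right)} = 146 \left(N + N\right) = 146 \cdot 2 N = 292 N$)
$\sqrt{I{\left(20 \right)} + o} = \sqrt{292 \cdot 20 - 35685} = \sqrt{5840 - 35685} = \sqrt{-29845} = i \sqrt{29845}$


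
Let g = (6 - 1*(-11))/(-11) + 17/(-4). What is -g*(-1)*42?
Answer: -5355/22 ≈ -243.41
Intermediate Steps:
g = -255/44 (g = (6 + 11)*(-1/11) + 17*(-¼) = 17*(-1/11) - 17/4 = -17/11 - 17/4 = -255/44 ≈ -5.7955)
-g*(-1)*42 = -(-255/44*(-1))*42 = -255*42/44 = -1*5355/22 = -5355/22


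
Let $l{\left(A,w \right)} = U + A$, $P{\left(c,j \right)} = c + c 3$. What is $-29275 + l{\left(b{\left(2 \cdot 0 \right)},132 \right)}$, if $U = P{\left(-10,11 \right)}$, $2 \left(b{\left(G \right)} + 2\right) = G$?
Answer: $-29317$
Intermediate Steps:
$b{\left(G \right)} = -2 + \frac{G}{2}$
$P{\left(c,j \right)} = 4 c$ ($P{\left(c,j \right)} = c + 3 c = 4 c$)
$U = -40$ ($U = 4 \left(-10\right) = -40$)
$l{\left(A,w \right)} = -40 + A$
$-29275 + l{\left(b{\left(2 \cdot 0 \right)},132 \right)} = -29275 - \left(42 - 1 \cdot 0\right) = -29275 + \left(-40 + \left(-2 + \frac{1}{2} \cdot 0\right)\right) = -29275 + \left(-40 + \left(-2 + 0\right)\right) = -29275 - 42 = -29317$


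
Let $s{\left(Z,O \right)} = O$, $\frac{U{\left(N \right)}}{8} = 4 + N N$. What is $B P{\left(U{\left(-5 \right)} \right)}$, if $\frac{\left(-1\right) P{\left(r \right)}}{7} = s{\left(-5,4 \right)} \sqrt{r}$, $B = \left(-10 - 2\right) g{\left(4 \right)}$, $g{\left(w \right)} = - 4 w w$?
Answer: $- 43008 \sqrt{58} \approx -3.2754 \cdot 10^{5}$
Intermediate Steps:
$g{\left(w \right)} = - 4 w^{2}$
$U{\left(N \right)} = 32 + 8 N^{2}$ ($U{\left(N \right)} = 8 \left(4 + N N\right) = 8 \left(4 + N^{2}\right) = 32 + 8 N^{2}$)
$B = 768$ ($B = \left(-10 - 2\right) \left(- 4 \cdot 4^{2}\right) = - 12 \left(\left(-4\right) 16\right) = \left(-12\right) \left(-64\right) = 768$)
$P{\left(r \right)} = - 28 \sqrt{r}$ ($P{\left(r \right)} = - 7 \cdot 4 \sqrt{r} = - 28 \sqrt{r}$)
$B P{\left(U{\left(-5 \right)} \right)} = 768 \left(- 28 \sqrt{32 + 8 \left(-5\right)^{2}}\right) = 768 \left(- 28 \sqrt{32 + 8 \cdot 25}\right) = 768 \left(- 28 \sqrt{32 + 200}\right) = 768 \left(- 28 \sqrt{232}\right) = 768 \left(- 28 \cdot 2 \sqrt{58}\right) = 768 \left(- 56 \sqrt{58}\right) = - 43008 \sqrt{58}$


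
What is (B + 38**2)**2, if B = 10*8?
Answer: 2322576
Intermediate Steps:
B = 80
(B + 38**2)**2 = (80 + 38**2)**2 = (80 + 1444)**2 = 1524**2 = 2322576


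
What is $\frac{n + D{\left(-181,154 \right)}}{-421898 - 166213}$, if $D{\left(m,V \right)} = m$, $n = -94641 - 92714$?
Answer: $\frac{62512}{196037} \approx 0.31888$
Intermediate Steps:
$n = -187355$
$\frac{n + D{\left(-181,154 \right)}}{-421898 - 166213} = \frac{-187355 - 181}{-421898 - 166213} = - \frac{187536}{-588111} = \left(-187536\right) \left(- \frac{1}{588111}\right) = \frac{62512}{196037}$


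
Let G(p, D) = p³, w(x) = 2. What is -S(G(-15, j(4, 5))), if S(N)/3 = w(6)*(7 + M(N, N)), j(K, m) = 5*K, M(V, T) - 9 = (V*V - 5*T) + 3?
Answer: -68445114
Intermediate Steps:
M(V, T) = 12 + V² - 5*T (M(V, T) = 9 + ((V*V - 5*T) + 3) = 9 + ((V² - 5*T) + 3) = 9 + (3 + V² - 5*T) = 12 + V² - 5*T)
S(N) = 114 - 30*N + 6*N² (S(N) = 3*(2*(7 + (12 + N² - 5*N))) = 3*(2*(19 + N² - 5*N)) = 3*(38 - 10*N + 2*N²) = 114 - 30*N + 6*N²)
-S(G(-15, j(4, 5))) = -(114 - 30*(-15)³ + 6*((-15)³)²) = -(114 - 30*(-3375) + 6*(-3375)²) = -(114 + 101250 + 6*11390625) = -(114 + 101250 + 68343750) = -1*68445114 = -68445114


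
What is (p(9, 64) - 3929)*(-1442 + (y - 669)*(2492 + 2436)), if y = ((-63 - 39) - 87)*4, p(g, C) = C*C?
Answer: -1172981614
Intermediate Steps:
p(g, C) = C²
y = -756 (y = (-102 - 87)*4 = -189*4 = -756)
(p(9, 64) - 3929)*(-1442 + (y - 669)*(2492 + 2436)) = (64² - 3929)*(-1442 + (-756 - 669)*(2492 + 2436)) = (4096 - 3929)*(-1442 - 1425*4928) = 167*(-1442 - 7022400) = 167*(-7023842) = -1172981614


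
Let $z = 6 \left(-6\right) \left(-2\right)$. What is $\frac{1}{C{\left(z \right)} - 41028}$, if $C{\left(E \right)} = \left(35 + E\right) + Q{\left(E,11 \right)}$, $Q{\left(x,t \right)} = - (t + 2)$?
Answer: $- \frac{1}{40934} \approx -2.443 \cdot 10^{-5}$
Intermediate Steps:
$z = 72$ ($z = \left(-36\right) \left(-2\right) = 72$)
$Q{\left(x,t \right)} = -2 - t$ ($Q{\left(x,t \right)} = - (2 + t) = -2 - t$)
$C{\left(E \right)} = 22 + E$ ($C{\left(E \right)} = \left(35 + E\right) - 13 = 22 + E$)
$\frac{1}{C{\left(z \right)} - 41028} = \frac{1}{\left(22 + 72\right) - 41028} = \frac{1}{94 - 41028} = \frac{1}{-40934} = - \frac{1}{40934}$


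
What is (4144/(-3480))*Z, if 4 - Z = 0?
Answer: -2072/435 ≈ -4.7632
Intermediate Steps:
Z = 4 (Z = 4 - 1*0 = 4 + 0 = 4)
(4144/(-3480))*Z = (4144/(-3480))*4 = (4144*(-1/3480))*4 = -518/435*4 = -2072/435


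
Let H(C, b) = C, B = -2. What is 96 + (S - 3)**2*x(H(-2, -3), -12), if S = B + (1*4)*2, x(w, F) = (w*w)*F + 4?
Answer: -300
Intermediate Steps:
x(w, F) = 4 + F*w**2 (x(w, F) = w**2*F + 4 = F*w**2 + 4 = 4 + F*w**2)
S = 6 (S = -2 + (1*4)*2 = -2 + 4*2 = -2 + 8 = 6)
96 + (S - 3)**2*x(H(-2, -3), -12) = 96 + (6 - 3)**2*(4 - 12*(-2)**2) = 96 + 3**2*(4 - 12*4) = 96 + 9*(4 - 48) = 96 + 9*(-44) = 96 - 396 = -300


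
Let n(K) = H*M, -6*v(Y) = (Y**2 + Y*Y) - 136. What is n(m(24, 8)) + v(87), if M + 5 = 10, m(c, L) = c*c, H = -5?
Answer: -7576/3 ≈ -2525.3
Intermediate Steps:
v(Y) = 68/3 - Y**2/3 (v(Y) = -((Y**2 + Y*Y) - 136)/6 = -((Y**2 + Y**2) - 136)/6 = -(2*Y**2 - 136)/6 = -(-136 + 2*Y**2)/6 = 68/3 - Y**2/3)
m(c, L) = c**2
M = 5 (M = -5 + 10 = 5)
n(K) = -25 (n(K) = -5*5 = -25)
n(m(24, 8)) + v(87) = -25 + (68/3 - 1/3*87**2) = -25 + (68/3 - 1/3*7569) = -25 + (68/3 - 2523) = -25 - 7501/3 = -7576/3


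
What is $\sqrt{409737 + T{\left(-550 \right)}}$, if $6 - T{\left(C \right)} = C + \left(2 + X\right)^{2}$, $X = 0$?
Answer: $\sqrt{410289} \approx 640.54$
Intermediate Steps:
$T{\left(C \right)} = 2 - C$ ($T{\left(C \right)} = 6 - \left(C + \left(2 + 0\right)^{2}\right) = 6 - \left(C + 2^{2}\right) = 6 - \left(C + 4\right) = 6 - \left(4 + C\right) = 2 - C$)
$\sqrt{409737 + T{\left(-550 \right)}} = \sqrt{409737 + \left(2 - -550\right)} = \sqrt{409737 + \left(2 + 550\right)} = \sqrt{409737 + 552} = \sqrt{410289}$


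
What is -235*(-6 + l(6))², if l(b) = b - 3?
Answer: -2115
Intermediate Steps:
l(b) = -3 + b
-235*(-6 + l(6))² = -235*(-6 + (-3 + 6))² = -235*(-6 + 3)² = -235*(-3)² = -235*9 = -2115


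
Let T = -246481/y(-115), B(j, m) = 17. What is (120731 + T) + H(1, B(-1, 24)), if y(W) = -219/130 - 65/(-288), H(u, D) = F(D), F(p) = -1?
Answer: 255205850/881 ≈ 2.8968e+5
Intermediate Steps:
H(u, D) = -1
y(W) = -27311/18720 (y(W) = -219*1/130 - 65*(-1/288) = -219/130 + 65/288 = -27311/18720)
T = 148842720/881 (T = -246481/(-27311/18720) = -246481*(-18720/27311) = 148842720/881 ≈ 1.6895e+5)
(120731 + T) + H(1, B(-1, 24)) = (120731 + 148842720/881) - 1 = 255206731/881 - 1 = 255205850/881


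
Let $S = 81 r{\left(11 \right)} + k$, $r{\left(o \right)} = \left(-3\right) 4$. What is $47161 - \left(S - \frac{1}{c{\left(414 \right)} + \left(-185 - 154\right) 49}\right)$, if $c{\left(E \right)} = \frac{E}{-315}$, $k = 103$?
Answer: $\frac{27926130895}{581431} \approx 48030.0$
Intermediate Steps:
$c{\left(E \right)} = - \frac{E}{315}$ ($c{\left(E \right)} = E \left(- \frac{1}{315}\right) = - \frac{E}{315}$)
$r{\left(o \right)} = -12$
$S = -869$ ($S = 81 \left(-12\right) + 103 = -972 + 103 = -869$)
$47161 - \left(S - \frac{1}{c{\left(414 \right)} + \left(-185 - 154\right) 49}\right) = 47161 - \left(-869 - \frac{1}{\left(- \frac{1}{315}\right) 414 + \left(-185 - 154\right) 49}\right) = 47161 - \left(-869 - \frac{1}{- \frac{46}{35} - 16611}\right) = 47161 - \left(-869 - \frac{1}{- \frac{581431}{35}}\right) = 47161 - \left(-869 - - \frac{35}{581431}\right) = 47161 - \left(-869 + \frac{35}{581431}\right) = 47161 - - \frac{505263504}{581431} = 47161 + \frac{505263504}{581431} = \frac{27926130895}{581431}$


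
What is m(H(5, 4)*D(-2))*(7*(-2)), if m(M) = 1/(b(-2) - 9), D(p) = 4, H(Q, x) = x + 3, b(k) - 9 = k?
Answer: 7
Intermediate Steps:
b(k) = 9 + k
H(Q, x) = 3 + x
m(M) = -1/2 (m(M) = 1/((9 - 2) - 9) = 1/(7 - 9) = 1/(-2) = -1/2)
m(H(5, 4)*D(-2))*(7*(-2)) = -7*(-2)/2 = -1/2*(-14) = 7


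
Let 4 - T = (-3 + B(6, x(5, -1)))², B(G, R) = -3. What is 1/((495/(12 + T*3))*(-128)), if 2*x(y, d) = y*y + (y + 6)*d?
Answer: 7/5280 ≈ 0.0013258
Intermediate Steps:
x(y, d) = y²/2 + d*(6 + y)/2 (x(y, d) = (y*y + (y + 6)*d)/2 = (y² + (6 + y)*d)/2 = (y² + d*(6 + y))/2 = y²/2 + d*(6 + y)/2)
T = -32 (T = 4 - (-3 - 3)² = 4 - 1*(-6)² = 4 - 1*36 = 4 - 36 = -32)
1/((495/(12 + T*3))*(-128)) = 1/((495/(12 - 32*3))*(-128)) = 1/((495/(12 - 96))*(-128)) = 1/((495/(-84))*(-128)) = 1/((495*(-1/84))*(-128)) = 1/(-165/28*(-128)) = 1/(5280/7) = 7/5280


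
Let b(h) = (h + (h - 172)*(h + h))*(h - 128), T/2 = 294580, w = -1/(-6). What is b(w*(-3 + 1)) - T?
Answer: -16304255/27 ≈ -6.0386e+5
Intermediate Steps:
w = ⅙ (w = -1*(-⅙) = ⅙ ≈ 0.16667)
T = 589160 (T = 2*294580 = 589160)
b(h) = (-128 + h)*(h + 2*h*(-172 + h)) (b(h) = (h + (-172 + h)*(2*h))*(-128 + h) = (h + 2*h*(-172 + h))*(-128 + h) = (-128 + h)*(h + 2*h*(-172 + h)))
b(w*(-3 + 1)) - T = ((-3 + 1)/6)*(43904 - 599*(-3 + 1)/6 + 2*((-3 + 1)/6)²) - 1*589160 = ((⅙)*(-2))*(43904 - 599*(-2)/6 + 2*((⅙)*(-2))²) - 589160 = -(43904 - 599*(-⅓) + 2*(-⅓)²)/3 - 589160 = -(43904 + 599/3 + 2*(⅑))/3 - 589160 = -(43904 + 599/3 + 2/9)/3 - 589160 = -⅓*396935/9 - 589160 = -396935/27 - 589160 = -16304255/27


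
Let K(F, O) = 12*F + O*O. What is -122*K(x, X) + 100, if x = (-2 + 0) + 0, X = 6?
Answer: -1364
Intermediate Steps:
x = -2 (x = -2 + 0 = -2)
K(F, O) = O² + 12*F (K(F, O) = 12*F + O² = O² + 12*F)
-122*K(x, X) + 100 = -122*(6² + 12*(-2)) + 100 = -122*(36 - 24) + 100 = -122*12 + 100 = -1464 + 100 = -1364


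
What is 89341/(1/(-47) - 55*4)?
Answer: -4199027/10341 ≈ -406.06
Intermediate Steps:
89341/(1/(-47) - 55*4) = 89341/(-1/47 - 220) = 89341/(-10341/47) = 89341*(-47/10341) = -4199027/10341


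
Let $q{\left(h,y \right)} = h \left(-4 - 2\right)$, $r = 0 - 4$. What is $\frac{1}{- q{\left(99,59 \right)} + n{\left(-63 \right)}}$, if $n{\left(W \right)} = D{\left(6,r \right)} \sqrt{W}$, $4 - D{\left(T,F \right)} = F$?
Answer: $\frac{33}{19826} - \frac{2 i \sqrt{7}}{29739} \approx 0.0016645 - 0.00017793 i$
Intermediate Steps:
$r = -4$
$D{\left(T,F \right)} = 4 - F$
$q{\left(h,y \right)} = - 6 h$ ($q{\left(h,y \right)} = h \left(-6\right) = - 6 h$)
$n{\left(W \right)} = 8 \sqrt{W}$ ($n{\left(W \right)} = \left(4 - -4\right) \sqrt{W} = \left(4 + 4\right) \sqrt{W} = 8 \sqrt{W}$)
$\frac{1}{- q{\left(99,59 \right)} + n{\left(-63 \right)}} = \frac{1}{- \left(-6\right) 99 + 8 \sqrt{-63}} = \frac{1}{\left(-1\right) \left(-594\right) + 8 \cdot 3 i \sqrt{7}} = \frac{1}{594 + 24 i \sqrt{7}}$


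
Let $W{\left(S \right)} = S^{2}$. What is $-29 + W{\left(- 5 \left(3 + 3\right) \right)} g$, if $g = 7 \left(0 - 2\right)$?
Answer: $-12629$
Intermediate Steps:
$g = -14$ ($g = 7 \left(-2\right) = -14$)
$-29 + W{\left(- 5 \left(3 + 3\right) \right)} g = -29 + \left(- 5 \left(3 + 3\right)\right)^{2} \left(-14\right) = -29 + \left(\left(-5\right) 6\right)^{2} \left(-14\right) = -29 + \left(-30\right)^{2} \left(-14\right) = -29 + 900 \left(-14\right) = -29 - 12600 = -12629$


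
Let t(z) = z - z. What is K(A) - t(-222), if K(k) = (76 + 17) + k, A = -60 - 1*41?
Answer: -8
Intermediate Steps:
A = -101 (A = -60 - 41 = -101)
t(z) = 0
K(k) = 93 + k
K(A) - t(-222) = (93 - 101) - 1*0 = -8 + 0 = -8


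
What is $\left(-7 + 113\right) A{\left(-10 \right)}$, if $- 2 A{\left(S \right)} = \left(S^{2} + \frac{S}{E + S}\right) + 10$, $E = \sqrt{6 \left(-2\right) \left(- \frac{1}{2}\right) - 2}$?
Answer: $- \frac{23585}{4} \approx -5896.3$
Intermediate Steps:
$E = 2$ ($E = \sqrt{- 12 \left(\left(-1\right) \frac{1}{2}\right) - 2} = \sqrt{\left(-12\right) \left(- \frac{1}{2}\right) - 2} = \sqrt{6 - 2} = \sqrt{4} = 2$)
$A{\left(S \right)} = -5 - \frac{S^{2}}{2} - \frac{S}{2 \left(2 + S\right)}$ ($A{\left(S \right)} = - \frac{\left(S^{2} + \frac{S}{2 + S}\right) + 10}{2} = - \frac{10 + S^{2} + \frac{S}{2 + S}}{2} = -5 - \frac{S^{2}}{2} - \frac{S}{2 \left(2 + S\right)}$)
$\left(-7 + 113\right) A{\left(-10 \right)} = \left(-7 + 113\right) \frac{-20 - \left(-10\right)^{3} - -110 - 2 \left(-10\right)^{2}}{2 \left(2 - 10\right)} = 106 \frac{-20 - -1000 + 110 - 200}{2 \left(-8\right)} = 106 \cdot \frac{1}{2} \left(- \frac{1}{8}\right) \left(-20 + 1000 + 110 - 200\right) = 106 \cdot \frac{1}{2} \left(- \frac{1}{8}\right) 890 = 106 \left(- \frac{445}{8}\right) = - \frac{23585}{4}$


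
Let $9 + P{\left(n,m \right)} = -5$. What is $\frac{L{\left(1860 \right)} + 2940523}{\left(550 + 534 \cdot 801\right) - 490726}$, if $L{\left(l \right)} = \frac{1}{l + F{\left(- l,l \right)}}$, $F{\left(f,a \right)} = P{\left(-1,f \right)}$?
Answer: $- \frac{5428205459}{115267932} \approx -47.092$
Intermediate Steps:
$P{\left(n,m \right)} = -14$ ($P{\left(n,m \right)} = -9 - 5 = -14$)
$F{\left(f,a \right)} = -14$
$L{\left(l \right)} = \frac{1}{-14 + l}$ ($L{\left(l \right)} = \frac{1}{l - 14} = \frac{1}{-14 + l}$)
$\frac{L{\left(1860 \right)} + 2940523}{\left(550 + 534 \cdot 801\right) - 490726} = \frac{\frac{1}{-14 + 1860} + 2940523}{\left(550 + 534 \cdot 801\right) - 490726} = \frac{\frac{1}{1846} + 2940523}{\left(550 + 427734\right) - 490726} = \frac{\frac{1}{1846} + 2940523}{428284 - 490726} = \frac{5428205459}{1846 \left(-62442\right)} = \frac{5428205459}{1846} \left(- \frac{1}{62442}\right) = - \frac{5428205459}{115267932}$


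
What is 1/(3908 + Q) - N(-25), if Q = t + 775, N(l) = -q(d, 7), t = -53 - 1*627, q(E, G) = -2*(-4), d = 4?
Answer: 32025/4003 ≈ 8.0002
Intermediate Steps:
q(E, G) = 8
t = -680 (t = -53 - 627 = -680)
N(l) = -8 (N(l) = -1*8 = -8)
Q = 95 (Q = -680 + 775 = 95)
1/(3908 + Q) - N(-25) = 1/(3908 + 95) - 1*(-8) = 1/4003 + 8 = 32025/4003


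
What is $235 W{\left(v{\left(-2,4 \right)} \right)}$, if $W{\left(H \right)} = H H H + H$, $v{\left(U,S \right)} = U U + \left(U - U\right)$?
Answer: $15980$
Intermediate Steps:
$v{\left(U,S \right)} = U^{2}$ ($v{\left(U,S \right)} = U^{2} + 0 = U^{2}$)
$W{\left(H \right)} = H + H^{3}$ ($W{\left(H \right)} = H^{2} H + H = H^{3} + H = H + H^{3}$)
$235 W{\left(v{\left(-2,4 \right)} \right)} = 235 \left(\left(-2\right)^{2} + \left(\left(-2\right)^{2}\right)^{3}\right) = 235 \left(4 + 4^{3}\right) = 235 \left(4 + 64\right) = 235 \cdot 68 = 15980$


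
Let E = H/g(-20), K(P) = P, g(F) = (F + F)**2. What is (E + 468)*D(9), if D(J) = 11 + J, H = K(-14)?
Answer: 374393/40 ≈ 9359.8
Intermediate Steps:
g(F) = 4*F**2 (g(F) = (2*F)**2 = 4*F**2)
H = -14
E = -7/800 (E = -14/(4*(-20)**2) = -14/(4*400) = -14/1600 = -14*1/1600 = -7/800 ≈ -0.0087500)
(E + 468)*D(9) = (-7/800 + 468)*(11 + 9) = (374393/800)*20 = 374393/40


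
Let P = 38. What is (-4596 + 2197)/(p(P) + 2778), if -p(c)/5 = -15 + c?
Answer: -2399/2663 ≈ -0.90086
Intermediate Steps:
p(c) = 75 - 5*c (p(c) = -5*(-15 + c) = 75 - 5*c)
(-4596 + 2197)/(p(P) + 2778) = (-4596 + 2197)/((75 - 5*38) + 2778) = -2399/((75 - 190) + 2778) = -2399/(-115 + 2778) = -2399/2663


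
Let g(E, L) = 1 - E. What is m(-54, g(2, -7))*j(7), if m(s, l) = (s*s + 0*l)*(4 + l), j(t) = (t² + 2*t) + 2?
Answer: 568620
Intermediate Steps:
j(t) = 2 + t² + 2*t
m(s, l) = s²*(4 + l) (m(s, l) = (s² + 0)*(4 + l) = s²*(4 + l))
m(-54, g(2, -7))*j(7) = ((-54)²*(4 + (1 - 1*2)))*(2 + 7² + 2*7) = (2916*(4 + (1 - 2)))*(2 + 49 + 14) = (2916*(4 - 1))*65 = (2916*3)*65 = 8748*65 = 568620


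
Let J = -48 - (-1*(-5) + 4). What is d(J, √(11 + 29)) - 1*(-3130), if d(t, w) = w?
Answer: 3130 + 2*√10 ≈ 3136.3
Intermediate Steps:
J = -57 (J = -48 - (5 + 4) = -48 - 1*9 = -48 - 9 = -57)
d(J, √(11 + 29)) - 1*(-3130) = √(11 + 29) - 1*(-3130) = √40 + 3130 = 2*√10 + 3130 = 3130 + 2*√10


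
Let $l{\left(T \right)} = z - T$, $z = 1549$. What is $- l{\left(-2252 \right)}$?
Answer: $-3801$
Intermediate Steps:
$l{\left(T \right)} = 1549 - T$
$- l{\left(-2252 \right)} = - (1549 - -2252) = - (1549 + 2252) = \left(-1\right) 3801 = -3801$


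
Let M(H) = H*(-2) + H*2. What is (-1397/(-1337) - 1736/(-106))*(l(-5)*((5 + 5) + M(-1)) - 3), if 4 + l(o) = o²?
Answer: 255553299/70861 ≈ 3606.4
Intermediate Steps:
M(H) = 0 (M(H) = -2*H + 2*H = 0)
l(o) = -4 + o²
(-1397/(-1337) - 1736/(-106))*(l(-5)*((5 + 5) + M(-1)) - 3) = (-1397/(-1337) - 1736/(-106))*((-4 + (-5)²)*((5 + 5) + 0) - 3) = (-1397*(-1/1337) - 1736*(-1/106))*((-4 + 25)*(10 + 0) - 3) = (1397/1337 + 868/53)*(21*10 - 3) = 1234557*(210 - 3)/70861 = (1234557/70861)*207 = 255553299/70861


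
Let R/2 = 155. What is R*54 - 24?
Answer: 16716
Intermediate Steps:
R = 310 (R = 2*155 = 310)
R*54 - 24 = 310*54 - 24 = 16740 - 24 = 16716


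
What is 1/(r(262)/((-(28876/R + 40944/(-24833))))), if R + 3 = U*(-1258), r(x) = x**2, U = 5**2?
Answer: 501222335/13403982581189 ≈ 3.7394e-5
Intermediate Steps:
U = 25
R = -31453 (R = -3 + 25*(-1258) = -3 - 31450 = -31453)
1/(r(262)/((-(28876/R + 40944/(-24833))))) = 1/(262**2/((-(28876/(-31453) + 40944/(-24833))))) = 1/(68644/((-(28876*(-1/31453) + 40944*(-1/24833))))) = 1/(68644/((-(-28876/31453 - 40944/24833)))) = 1/(68644/((-1*(-2004889340/781072349)))) = 1/(68644/(2004889340/781072349)) = 1/(68644*(781072349/2004889340)) = 1/(13403982581189/501222335) = 501222335/13403982581189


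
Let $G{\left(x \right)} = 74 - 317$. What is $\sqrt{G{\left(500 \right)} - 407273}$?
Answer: $2 i \sqrt{101879} \approx 638.37 i$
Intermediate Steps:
$G{\left(x \right)} = -243$
$\sqrt{G{\left(500 \right)} - 407273} = \sqrt{-243 - 407273} = \sqrt{-407516} = 2 i \sqrt{101879}$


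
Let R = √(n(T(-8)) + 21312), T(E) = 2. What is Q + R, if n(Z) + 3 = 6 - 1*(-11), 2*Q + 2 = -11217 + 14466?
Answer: 3247/2 + √21326 ≈ 1769.5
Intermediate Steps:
Q = 3247/2 (Q = -1 + (-11217 + 14466)/2 = -1 + (½)*3249 = -1 + 3249/2 = 3247/2 ≈ 1623.5)
n(Z) = 14 (n(Z) = -3 + (6 - 1*(-11)) = -3 + (6 + 11) = -3 + 17 = 14)
R = √21326 (R = √(14 + 21312) = √21326 ≈ 146.03)
Q + R = 3247/2 + √21326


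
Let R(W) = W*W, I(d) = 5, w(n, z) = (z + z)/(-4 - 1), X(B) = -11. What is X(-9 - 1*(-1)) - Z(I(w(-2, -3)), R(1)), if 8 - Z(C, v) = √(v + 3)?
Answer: -17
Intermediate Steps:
w(n, z) = -2*z/5 (w(n, z) = (2*z)/(-5) = (2*z)*(-⅕) = -2*z/5)
R(W) = W²
Z(C, v) = 8 - √(3 + v) (Z(C, v) = 8 - √(v + 3) = 8 - √(3 + v))
X(-9 - 1*(-1)) - Z(I(w(-2, -3)), R(1)) = -11 - (8 - √(3 + 1²)) = -11 - (8 - √(3 + 1)) = -11 - (8 - √4) = -11 - (8 - 1*2) = -11 - (8 - 2) = -11 - 1*6 = -11 - 6 = -17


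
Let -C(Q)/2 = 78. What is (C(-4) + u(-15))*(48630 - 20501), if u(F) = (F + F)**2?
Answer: 20927976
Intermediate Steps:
C(Q) = -156 (C(Q) = -2*78 = -156)
u(F) = 4*F**2 (u(F) = (2*F)**2 = 4*F**2)
(C(-4) + u(-15))*(48630 - 20501) = (-156 + 4*(-15)**2)*(48630 - 20501) = (-156 + 4*225)*28129 = (-156 + 900)*28129 = 744*28129 = 20927976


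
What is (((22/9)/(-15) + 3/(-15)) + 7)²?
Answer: 802816/18225 ≈ 44.050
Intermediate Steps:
(((22/9)/(-15) + 3/(-15)) + 7)² = (((22*(⅑))*(-1/15) + 3*(-1/15)) + 7)² = (((22/9)*(-1/15) - ⅕) + 7)² = ((-22/135 - ⅕) + 7)² = (-49/135 + 7)² = (896/135)² = 802816/18225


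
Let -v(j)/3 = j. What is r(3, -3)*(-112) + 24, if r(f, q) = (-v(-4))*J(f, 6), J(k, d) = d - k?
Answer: 4056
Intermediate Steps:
v(j) = -3*j
r(f, q) = -72 + 12*f (r(f, q) = (-(-3)*(-4))*(6 - f) = (-1*12)*(6 - f) = -12*(6 - f) = -72 + 12*f)
r(3, -3)*(-112) + 24 = (-72 + 12*3)*(-112) + 24 = (-72 + 36)*(-112) + 24 = -36*(-112) + 24 = 4032 + 24 = 4056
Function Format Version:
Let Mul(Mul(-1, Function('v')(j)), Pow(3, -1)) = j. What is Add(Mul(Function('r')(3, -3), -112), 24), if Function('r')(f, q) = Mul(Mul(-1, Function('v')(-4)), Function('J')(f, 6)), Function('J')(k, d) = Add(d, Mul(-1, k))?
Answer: 4056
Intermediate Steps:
Function('v')(j) = Mul(-3, j)
Function('r')(f, q) = Add(-72, Mul(12, f)) (Function('r')(f, q) = Mul(Mul(-1, Mul(-3, -4)), Add(6, Mul(-1, f))) = Mul(Mul(-1, 12), Add(6, Mul(-1, f))) = Mul(-12, Add(6, Mul(-1, f))) = Add(-72, Mul(12, f)))
Add(Mul(Function('r')(3, -3), -112), 24) = Add(Mul(Add(-72, Mul(12, 3)), -112), 24) = Add(Mul(Add(-72, 36), -112), 24) = Add(Mul(-36, -112), 24) = Add(4032, 24) = 4056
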